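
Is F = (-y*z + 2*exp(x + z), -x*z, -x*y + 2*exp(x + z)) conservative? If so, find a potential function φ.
Yes, F is conservative. φ = -x*y*z + 2*exp(x + z)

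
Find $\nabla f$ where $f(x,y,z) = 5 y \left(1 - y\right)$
(0, 5 - 10*y, 0)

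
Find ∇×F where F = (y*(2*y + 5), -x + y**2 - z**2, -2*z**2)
(2*z, 0, -4*y - 6)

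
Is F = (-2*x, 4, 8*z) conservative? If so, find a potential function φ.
Yes, F is conservative. φ = -x**2 + 4*y + 4*z**2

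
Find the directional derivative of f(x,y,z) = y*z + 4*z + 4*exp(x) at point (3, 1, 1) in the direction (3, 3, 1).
4*sqrt(19)*(2 + 3*exp(3))/19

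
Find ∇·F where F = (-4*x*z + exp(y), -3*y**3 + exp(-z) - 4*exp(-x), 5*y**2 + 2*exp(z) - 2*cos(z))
-9*y**2 - 4*z + 2*exp(z) + 2*sin(z)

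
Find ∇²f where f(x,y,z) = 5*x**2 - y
10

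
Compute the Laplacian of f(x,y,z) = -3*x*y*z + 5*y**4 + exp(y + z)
60*y**2 + 2*exp(y + z)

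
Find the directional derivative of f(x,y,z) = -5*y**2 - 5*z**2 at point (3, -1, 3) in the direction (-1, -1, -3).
80*sqrt(11)/11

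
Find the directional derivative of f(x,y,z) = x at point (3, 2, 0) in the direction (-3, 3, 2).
-3*sqrt(22)/22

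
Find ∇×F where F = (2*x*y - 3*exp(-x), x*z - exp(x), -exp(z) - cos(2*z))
(-x, 0, -2*x + z - exp(x))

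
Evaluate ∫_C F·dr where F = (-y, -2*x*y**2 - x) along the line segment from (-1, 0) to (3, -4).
292/3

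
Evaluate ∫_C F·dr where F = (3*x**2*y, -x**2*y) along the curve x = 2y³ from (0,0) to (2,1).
67/10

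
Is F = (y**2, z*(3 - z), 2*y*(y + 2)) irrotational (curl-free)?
No, ∇×F = (4*y + 2*z + 1, 0, -2*y)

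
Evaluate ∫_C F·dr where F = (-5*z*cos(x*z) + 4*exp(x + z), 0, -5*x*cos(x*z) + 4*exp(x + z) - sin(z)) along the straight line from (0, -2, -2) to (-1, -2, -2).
-5*sin(2) - 4*exp(-2) + 4*exp(-3)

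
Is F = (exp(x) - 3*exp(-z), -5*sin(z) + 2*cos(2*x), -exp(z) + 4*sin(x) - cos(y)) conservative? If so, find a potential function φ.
No, ∇×F = (sin(y) + 5*cos(z), -4*cos(x) + 3*exp(-z), -4*sin(2*x)) ≠ 0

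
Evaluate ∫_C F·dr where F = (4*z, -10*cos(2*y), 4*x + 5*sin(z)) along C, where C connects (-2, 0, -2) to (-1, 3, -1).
-12 - 5*cos(1) + 5*cos(2) - 5*sin(6)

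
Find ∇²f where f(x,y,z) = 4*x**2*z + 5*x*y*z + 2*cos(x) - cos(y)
8*z - 2*cos(x) + cos(y)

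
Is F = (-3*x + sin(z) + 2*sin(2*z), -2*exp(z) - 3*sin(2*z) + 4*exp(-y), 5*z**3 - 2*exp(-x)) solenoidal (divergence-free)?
No, ∇·F = 15*z**2 - 3 - 4*exp(-y)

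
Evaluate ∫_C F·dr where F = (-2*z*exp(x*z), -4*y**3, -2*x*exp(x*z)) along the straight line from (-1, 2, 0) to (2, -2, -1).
2 - 2*exp(-2)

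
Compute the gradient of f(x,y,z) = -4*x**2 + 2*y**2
(-8*x, 4*y, 0)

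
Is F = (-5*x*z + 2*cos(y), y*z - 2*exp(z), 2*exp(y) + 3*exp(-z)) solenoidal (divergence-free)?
No, ∇·F = -4*z - 3*exp(-z)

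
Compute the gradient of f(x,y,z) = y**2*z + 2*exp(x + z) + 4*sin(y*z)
(2*exp(x + z), 2*z*(y + 2*cos(y*z)), y**2 + 4*y*cos(y*z) + 2*exp(x + z))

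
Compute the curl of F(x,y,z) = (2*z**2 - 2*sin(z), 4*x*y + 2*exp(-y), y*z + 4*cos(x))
(z, 4*z + 4*sin(x) - 2*cos(z), 4*y)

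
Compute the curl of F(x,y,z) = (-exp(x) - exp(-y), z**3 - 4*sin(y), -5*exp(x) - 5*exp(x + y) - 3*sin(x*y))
(-3*x*cos(x*y) - 3*z**2 - 5*exp(x + y), 3*y*cos(x*y) + 5*exp(x) + 5*exp(x + y), -exp(-y))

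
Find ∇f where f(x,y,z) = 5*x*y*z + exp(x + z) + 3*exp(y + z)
(5*y*z + exp(x + z), 5*x*z + 3*exp(y + z), 5*x*y + exp(x + z) + 3*exp(y + z))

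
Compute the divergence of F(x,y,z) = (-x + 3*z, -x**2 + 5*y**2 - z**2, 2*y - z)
10*y - 2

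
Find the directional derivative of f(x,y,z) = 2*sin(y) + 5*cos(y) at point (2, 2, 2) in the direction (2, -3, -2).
3*sqrt(17)*(-2*cos(2) + 5*sin(2))/17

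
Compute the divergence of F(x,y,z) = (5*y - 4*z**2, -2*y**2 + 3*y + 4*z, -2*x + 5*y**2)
3 - 4*y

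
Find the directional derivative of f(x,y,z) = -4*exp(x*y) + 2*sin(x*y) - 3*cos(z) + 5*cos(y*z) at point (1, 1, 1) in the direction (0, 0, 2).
-2*sin(1)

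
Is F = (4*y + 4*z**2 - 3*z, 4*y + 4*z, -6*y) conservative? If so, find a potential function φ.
No, ∇×F = (-10, 8*z - 3, -4) ≠ 0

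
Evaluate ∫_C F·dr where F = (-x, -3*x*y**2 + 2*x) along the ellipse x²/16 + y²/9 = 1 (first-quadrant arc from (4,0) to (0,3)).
8 - 57*pi/4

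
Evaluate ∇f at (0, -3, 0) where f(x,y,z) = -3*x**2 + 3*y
(0, 3, 0)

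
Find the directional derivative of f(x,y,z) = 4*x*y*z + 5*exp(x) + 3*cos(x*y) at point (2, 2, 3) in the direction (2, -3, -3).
sqrt(22)*(-36 + 3*sin(4) + 5*exp(2))/11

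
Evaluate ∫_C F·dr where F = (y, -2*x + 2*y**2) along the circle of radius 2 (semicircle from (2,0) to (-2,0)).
-6*pi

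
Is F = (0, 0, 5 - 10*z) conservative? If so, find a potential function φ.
Yes, F is conservative. φ = 5*z*(1 - z)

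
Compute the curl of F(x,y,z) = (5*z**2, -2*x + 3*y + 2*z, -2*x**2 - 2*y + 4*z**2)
(-4, 4*x + 10*z, -2)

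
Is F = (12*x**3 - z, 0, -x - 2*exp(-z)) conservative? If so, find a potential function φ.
Yes, F is conservative. φ = 3*x**4 - x*z + 2*exp(-z)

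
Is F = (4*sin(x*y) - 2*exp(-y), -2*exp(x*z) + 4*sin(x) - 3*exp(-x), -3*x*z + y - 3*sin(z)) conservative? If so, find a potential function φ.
No, ∇×F = (2*x*exp(x*z) + 1, 3*z, -4*x*cos(x*y) - 2*z*exp(x*z) + 4*cos(x) - 2*exp(-y) + 3*exp(-x)) ≠ 0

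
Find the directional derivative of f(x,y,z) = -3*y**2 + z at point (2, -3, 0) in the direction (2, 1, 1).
19*sqrt(6)/6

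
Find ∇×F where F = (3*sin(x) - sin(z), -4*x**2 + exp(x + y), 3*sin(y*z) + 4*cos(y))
(3*z*cos(y*z) - 4*sin(y), -cos(z), -8*x + exp(x + y))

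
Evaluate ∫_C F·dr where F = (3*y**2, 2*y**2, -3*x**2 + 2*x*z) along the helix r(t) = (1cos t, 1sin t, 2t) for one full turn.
-6*pi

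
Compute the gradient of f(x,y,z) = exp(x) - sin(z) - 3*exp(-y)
(exp(x), 3*exp(-y), -cos(z))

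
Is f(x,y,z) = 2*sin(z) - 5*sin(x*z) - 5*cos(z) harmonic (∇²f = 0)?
No, ∇²f = 5*x**2*sin(x*z) + 5*z**2*sin(x*z) - 2*sin(z) + 5*cos(z)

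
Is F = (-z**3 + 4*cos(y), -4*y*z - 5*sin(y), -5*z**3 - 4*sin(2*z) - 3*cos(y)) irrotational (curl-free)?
No, ∇×F = (4*y + 3*sin(y), -3*z**2, 4*sin(y))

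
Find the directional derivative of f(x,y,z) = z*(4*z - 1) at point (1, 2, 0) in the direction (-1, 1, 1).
-sqrt(3)/3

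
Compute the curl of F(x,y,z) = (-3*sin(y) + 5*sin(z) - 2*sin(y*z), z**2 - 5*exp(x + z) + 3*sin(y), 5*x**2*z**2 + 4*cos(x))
(-2*z + 5*exp(x + z), -10*x*z**2 - 2*y*cos(y*z) + 4*sin(x) + 5*cos(z), 2*z*cos(y*z) - 5*exp(x + z) + 3*cos(y))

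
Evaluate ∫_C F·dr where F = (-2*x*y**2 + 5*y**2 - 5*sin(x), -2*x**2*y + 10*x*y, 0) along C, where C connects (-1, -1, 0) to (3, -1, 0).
5*cos(3) - 5*cos(1) + 12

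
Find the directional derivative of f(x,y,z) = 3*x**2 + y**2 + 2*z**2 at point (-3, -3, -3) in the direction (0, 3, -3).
3*sqrt(2)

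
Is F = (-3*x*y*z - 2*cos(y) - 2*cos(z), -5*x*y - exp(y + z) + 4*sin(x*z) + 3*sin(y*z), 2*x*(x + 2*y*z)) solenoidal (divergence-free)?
No, ∇·F = 4*x*y - 5*x - 3*y*z + 3*z*cos(y*z) - exp(y + z)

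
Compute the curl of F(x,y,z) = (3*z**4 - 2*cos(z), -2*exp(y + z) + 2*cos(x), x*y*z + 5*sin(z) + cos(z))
(x*z + 2*exp(y + z), -y*z + 12*z**3 + 2*sin(z), -2*sin(x))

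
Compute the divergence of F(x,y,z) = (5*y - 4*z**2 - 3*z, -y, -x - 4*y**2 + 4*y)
-1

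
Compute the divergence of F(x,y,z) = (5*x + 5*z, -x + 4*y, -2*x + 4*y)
9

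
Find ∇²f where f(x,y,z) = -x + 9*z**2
18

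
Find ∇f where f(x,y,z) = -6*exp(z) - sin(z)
(0, 0, -6*exp(z) - cos(z))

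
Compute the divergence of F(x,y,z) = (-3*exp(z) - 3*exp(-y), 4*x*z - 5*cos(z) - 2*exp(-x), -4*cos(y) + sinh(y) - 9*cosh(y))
0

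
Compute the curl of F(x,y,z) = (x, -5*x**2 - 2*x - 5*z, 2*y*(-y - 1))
(3 - 4*y, 0, -10*x - 2)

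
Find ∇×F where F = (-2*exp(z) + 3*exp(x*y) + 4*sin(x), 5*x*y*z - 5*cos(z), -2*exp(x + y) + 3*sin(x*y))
(-5*x*y + 3*x*cos(x*y) - 2*exp(x + y) - 5*sin(z), -3*y*cos(x*y) - 2*exp(z) + 2*exp(x + y), -3*x*exp(x*y) + 5*y*z)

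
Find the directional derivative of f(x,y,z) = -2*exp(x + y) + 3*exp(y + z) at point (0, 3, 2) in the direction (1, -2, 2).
2*exp(3)/3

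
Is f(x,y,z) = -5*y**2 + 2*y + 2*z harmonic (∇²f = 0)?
No, ∇²f = -10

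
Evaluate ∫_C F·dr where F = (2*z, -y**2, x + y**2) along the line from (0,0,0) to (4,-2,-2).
-12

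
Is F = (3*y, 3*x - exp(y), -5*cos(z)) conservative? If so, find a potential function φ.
Yes, F is conservative. φ = 3*x*y - exp(y) - 5*sin(z)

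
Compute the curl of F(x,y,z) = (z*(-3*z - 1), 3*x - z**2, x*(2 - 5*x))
(2*z, 10*x - 6*z - 3, 3)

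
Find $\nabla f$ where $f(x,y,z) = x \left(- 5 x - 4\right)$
(-10*x - 4, 0, 0)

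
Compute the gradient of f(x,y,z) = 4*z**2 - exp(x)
(-exp(x), 0, 8*z)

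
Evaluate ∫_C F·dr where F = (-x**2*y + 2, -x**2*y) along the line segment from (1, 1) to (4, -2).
6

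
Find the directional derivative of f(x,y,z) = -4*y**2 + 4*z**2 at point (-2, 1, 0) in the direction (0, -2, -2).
4*sqrt(2)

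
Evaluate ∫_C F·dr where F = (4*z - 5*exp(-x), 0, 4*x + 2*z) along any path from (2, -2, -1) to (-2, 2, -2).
27 + 10*sinh(2)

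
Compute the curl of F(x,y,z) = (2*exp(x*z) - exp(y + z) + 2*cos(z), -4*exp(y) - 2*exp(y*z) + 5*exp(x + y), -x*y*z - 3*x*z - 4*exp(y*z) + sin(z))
(-x*z + 2*y*exp(y*z) - 4*z*exp(y*z), 2*x*exp(x*z) + y*z + 3*z - exp(y + z) - 2*sin(z), 5*exp(x + y) + exp(y + z))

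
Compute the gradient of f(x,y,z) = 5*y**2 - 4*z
(0, 10*y, -4)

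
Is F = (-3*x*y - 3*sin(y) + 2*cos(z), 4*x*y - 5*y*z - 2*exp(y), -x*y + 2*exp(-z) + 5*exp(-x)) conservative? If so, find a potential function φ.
No, ∇×F = (-x + 5*y, y - 2*sin(z) + 5*exp(-x), 3*x + 4*y + 3*cos(y)) ≠ 0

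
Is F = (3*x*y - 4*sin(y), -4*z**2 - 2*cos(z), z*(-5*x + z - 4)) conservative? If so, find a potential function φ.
No, ∇×F = (8*z - 2*sin(z), 5*z, -3*x + 4*cos(y)) ≠ 0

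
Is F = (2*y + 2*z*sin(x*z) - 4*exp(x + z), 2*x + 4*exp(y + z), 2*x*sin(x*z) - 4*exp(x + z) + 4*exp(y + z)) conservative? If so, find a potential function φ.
Yes, F is conservative. φ = 2*x*y - 4*exp(x + z) + 4*exp(y + z) - 2*cos(x*z)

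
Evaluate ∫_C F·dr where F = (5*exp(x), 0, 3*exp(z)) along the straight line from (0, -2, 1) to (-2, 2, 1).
-5 + 5*exp(-2)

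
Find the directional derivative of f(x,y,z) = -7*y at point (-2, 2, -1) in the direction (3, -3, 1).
21*sqrt(19)/19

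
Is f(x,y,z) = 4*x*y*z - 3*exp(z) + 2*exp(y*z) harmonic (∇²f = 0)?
No, ∇²f = 2*y**2*exp(y*z) + 2*z**2*exp(y*z) - 3*exp(z)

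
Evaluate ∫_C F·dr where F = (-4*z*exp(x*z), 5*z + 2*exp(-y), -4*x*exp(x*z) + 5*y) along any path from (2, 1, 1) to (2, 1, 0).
-9 + 4*exp(2)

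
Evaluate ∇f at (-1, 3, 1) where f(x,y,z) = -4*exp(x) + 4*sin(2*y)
(-4*exp(-1), 8*cos(6), 0)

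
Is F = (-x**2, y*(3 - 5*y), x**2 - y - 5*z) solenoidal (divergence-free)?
No, ∇·F = -2*x - 10*y - 2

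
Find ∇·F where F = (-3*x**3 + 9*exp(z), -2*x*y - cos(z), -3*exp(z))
-9*x**2 - 2*x - 3*exp(z)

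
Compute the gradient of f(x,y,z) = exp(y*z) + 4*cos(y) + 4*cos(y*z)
(0, z*exp(y*z) - 4*z*sin(y*z) - 4*sin(y), y*(exp(y*z) - 4*sin(y*z)))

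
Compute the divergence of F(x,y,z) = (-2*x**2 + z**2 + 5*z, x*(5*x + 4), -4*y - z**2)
-4*x - 2*z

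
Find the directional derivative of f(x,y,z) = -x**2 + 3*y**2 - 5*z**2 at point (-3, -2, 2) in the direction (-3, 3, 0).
-9*sqrt(2)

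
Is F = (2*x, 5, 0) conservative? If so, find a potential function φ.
Yes, F is conservative. φ = x**2 + 5*y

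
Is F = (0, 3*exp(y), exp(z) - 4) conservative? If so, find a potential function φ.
Yes, F is conservative. φ = -4*z + 3*exp(y) + exp(z)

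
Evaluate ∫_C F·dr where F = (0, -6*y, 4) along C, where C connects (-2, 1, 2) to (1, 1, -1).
-12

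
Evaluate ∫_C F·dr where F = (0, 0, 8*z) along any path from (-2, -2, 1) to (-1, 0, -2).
12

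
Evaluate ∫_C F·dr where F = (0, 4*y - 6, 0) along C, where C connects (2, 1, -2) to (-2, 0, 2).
4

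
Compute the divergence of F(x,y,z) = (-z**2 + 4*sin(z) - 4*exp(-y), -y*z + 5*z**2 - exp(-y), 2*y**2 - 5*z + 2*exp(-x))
-z - 5 + exp(-y)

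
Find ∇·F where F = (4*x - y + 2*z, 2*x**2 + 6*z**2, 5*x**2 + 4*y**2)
4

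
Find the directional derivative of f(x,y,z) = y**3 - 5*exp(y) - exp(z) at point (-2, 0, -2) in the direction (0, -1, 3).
sqrt(10)*(-3 + 5*exp(2))*exp(-2)/10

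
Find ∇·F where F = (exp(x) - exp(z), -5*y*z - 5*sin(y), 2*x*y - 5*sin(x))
-5*z + exp(x) - 5*cos(y)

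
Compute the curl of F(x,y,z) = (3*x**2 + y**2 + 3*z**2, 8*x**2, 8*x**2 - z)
(0, -16*x + 6*z, 16*x - 2*y)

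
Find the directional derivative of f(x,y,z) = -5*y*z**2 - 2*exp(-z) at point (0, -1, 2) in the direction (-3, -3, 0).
10*sqrt(2)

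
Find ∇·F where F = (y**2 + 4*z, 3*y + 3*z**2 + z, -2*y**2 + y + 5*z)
8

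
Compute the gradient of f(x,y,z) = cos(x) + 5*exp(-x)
(-sin(x) - 5*exp(-x), 0, 0)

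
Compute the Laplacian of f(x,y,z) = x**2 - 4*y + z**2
4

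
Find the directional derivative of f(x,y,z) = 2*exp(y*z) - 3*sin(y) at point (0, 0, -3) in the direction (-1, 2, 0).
-18*sqrt(5)/5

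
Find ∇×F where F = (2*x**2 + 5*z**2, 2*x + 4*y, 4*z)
(0, 10*z, 2)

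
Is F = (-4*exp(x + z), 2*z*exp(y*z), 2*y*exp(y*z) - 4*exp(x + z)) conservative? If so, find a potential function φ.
Yes, F is conservative. φ = 2*exp(y*z) - 4*exp(x + z)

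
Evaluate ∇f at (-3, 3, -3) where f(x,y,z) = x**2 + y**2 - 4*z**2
(-6, 6, 24)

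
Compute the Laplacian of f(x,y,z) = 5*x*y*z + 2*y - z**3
-6*z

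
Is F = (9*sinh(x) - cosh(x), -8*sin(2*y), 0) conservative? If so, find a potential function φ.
Yes, F is conservative. φ = 4*cos(2*y) - sinh(x) + 9*cosh(x)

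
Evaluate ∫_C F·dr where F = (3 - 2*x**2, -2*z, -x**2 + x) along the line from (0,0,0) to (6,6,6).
-216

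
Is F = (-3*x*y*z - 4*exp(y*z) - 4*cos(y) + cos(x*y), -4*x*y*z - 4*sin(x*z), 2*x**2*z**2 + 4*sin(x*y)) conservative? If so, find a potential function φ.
No, ∇×F = (4*x*(y + cos(x*y) + cos(x*z)), -3*x*y - 4*x*z**2 - 4*y*exp(y*z) - 4*y*cos(x*y), 3*x*z + x*sin(x*y) - 4*y*z + 4*z*exp(y*z) - 4*z*cos(x*z) - 4*sin(y)) ≠ 0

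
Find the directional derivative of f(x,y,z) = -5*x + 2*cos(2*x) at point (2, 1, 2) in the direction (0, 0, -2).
0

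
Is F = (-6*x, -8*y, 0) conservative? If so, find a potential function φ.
Yes, F is conservative. φ = -3*x**2 - 4*y**2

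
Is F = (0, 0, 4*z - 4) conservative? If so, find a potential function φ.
Yes, F is conservative. φ = 2*z*(z - 2)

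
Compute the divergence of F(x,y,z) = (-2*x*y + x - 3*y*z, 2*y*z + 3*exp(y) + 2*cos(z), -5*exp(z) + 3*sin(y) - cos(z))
-2*y + 2*z + 3*exp(y) - 5*exp(z) + sin(z) + 1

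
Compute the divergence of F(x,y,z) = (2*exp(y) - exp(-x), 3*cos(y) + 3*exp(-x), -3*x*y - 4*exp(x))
-3*sin(y) + exp(-x)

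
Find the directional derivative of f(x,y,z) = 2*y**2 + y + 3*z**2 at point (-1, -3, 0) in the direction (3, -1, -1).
sqrt(11)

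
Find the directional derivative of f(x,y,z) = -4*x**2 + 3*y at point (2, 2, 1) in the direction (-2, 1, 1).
35*sqrt(6)/6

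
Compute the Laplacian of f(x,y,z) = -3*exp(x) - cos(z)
-3*exp(x) + cos(z)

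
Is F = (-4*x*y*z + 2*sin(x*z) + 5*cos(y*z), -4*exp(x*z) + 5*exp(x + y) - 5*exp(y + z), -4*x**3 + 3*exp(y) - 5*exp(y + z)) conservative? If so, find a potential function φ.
No, ∇×F = (4*x*exp(x*z) + 3*exp(y), 12*x**2 - 4*x*y + 2*x*cos(x*z) - 5*y*sin(y*z), 4*x*z - 4*z*exp(x*z) + 5*z*sin(y*z) + 5*exp(x + y)) ≠ 0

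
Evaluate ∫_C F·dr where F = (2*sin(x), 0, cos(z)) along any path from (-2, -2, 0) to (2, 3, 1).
sin(1)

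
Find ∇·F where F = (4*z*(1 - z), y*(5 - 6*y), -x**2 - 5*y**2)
5 - 12*y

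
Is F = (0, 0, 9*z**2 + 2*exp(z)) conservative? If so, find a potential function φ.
Yes, F is conservative. φ = 3*z**3 + 2*exp(z)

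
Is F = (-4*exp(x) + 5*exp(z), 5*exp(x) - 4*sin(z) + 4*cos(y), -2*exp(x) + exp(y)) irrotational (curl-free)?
No, ∇×F = (exp(y) + 4*cos(z), 2*exp(x) + 5*exp(z), 5*exp(x))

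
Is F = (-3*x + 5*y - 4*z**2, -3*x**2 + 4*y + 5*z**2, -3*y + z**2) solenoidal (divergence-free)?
No, ∇·F = 2*z + 1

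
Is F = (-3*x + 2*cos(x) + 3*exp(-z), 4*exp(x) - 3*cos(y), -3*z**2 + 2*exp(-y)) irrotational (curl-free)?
No, ∇×F = (-2*exp(-y), -3*exp(-z), 4*exp(x))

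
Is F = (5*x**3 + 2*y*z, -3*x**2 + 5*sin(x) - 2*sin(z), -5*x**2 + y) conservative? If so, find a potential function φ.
No, ∇×F = (2*cos(z) + 1, 10*x + 2*y, -6*x - 2*z + 5*cos(x)) ≠ 0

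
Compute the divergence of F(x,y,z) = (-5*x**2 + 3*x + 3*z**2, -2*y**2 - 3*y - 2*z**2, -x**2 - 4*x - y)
-10*x - 4*y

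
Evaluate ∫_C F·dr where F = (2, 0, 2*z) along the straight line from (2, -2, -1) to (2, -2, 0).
-1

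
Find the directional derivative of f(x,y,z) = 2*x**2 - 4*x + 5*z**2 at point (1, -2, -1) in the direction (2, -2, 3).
-30*sqrt(17)/17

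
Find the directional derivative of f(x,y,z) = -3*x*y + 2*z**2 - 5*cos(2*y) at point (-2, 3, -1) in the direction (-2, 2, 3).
2*sqrt(17)*(10*sin(6) + 9)/17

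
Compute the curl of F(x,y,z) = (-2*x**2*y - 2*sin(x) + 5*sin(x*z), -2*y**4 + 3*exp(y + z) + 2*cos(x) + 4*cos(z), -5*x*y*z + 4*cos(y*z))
(-5*x*z - 4*z*sin(y*z) - 3*exp(y + z) + 4*sin(z), 5*x*cos(x*z) + 5*y*z, 2*x**2 - 2*sin(x))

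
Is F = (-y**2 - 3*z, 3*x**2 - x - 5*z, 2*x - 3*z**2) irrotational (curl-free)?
No, ∇×F = (5, -5, 6*x + 2*y - 1)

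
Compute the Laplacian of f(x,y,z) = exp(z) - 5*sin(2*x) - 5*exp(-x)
exp(z) + 20*sin(2*x) - 5*exp(-x)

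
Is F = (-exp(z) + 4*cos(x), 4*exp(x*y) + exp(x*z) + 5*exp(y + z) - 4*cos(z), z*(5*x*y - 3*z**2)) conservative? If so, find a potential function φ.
No, ∇×F = (5*x*z - x*exp(x*z) - 5*exp(y + z) - 4*sin(z), -5*y*z - exp(z), 4*y*exp(x*y) + z*exp(x*z)) ≠ 0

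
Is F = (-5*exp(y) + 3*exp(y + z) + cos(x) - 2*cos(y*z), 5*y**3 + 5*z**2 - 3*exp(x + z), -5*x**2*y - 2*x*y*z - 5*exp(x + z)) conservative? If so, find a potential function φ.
No, ∇×F = (-5*x**2 - 2*x*z - 10*z + 3*exp(x + z), 10*x*y + 2*y*z + 2*y*sin(y*z) + 5*exp(x + z) + 3*exp(y + z), -2*z*sin(y*z) + 5*exp(y) - 3*exp(x + z) - 3*exp(y + z)) ≠ 0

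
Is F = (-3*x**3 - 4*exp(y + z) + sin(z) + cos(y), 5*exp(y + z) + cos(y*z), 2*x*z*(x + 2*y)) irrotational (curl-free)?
No, ∇×F = (4*x*z + y*sin(y*z) - 5*exp(y + z), -4*x*z - 4*y*z - 4*exp(y + z) + cos(z), 4*exp(y + z) + sin(y))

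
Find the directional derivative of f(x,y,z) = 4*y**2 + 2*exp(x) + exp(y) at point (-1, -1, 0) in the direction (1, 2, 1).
2*sqrt(6)*(1 - 4*E)*exp(-1)/3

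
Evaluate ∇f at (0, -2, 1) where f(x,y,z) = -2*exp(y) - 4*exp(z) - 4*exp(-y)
(0, 2*(-1 + 2*exp(4))*exp(-2), -4*E)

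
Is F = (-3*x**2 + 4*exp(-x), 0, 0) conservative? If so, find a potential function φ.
Yes, F is conservative. φ = -x**3 - 4*exp(-x)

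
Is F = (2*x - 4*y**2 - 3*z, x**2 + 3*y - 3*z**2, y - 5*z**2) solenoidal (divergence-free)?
No, ∇·F = 5 - 10*z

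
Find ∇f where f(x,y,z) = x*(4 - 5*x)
(4 - 10*x, 0, 0)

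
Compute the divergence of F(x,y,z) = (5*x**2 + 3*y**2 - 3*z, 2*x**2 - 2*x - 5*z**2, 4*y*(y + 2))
10*x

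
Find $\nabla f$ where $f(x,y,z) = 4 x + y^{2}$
(4, 2*y, 0)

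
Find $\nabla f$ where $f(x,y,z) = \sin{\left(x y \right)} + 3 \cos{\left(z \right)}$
(y*cos(x*y), x*cos(x*y), -3*sin(z))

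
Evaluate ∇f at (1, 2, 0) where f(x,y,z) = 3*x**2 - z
(6, 0, -1)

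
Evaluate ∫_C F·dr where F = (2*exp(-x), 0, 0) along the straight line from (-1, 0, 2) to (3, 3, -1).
-(2 - 2*exp(4))*exp(-3)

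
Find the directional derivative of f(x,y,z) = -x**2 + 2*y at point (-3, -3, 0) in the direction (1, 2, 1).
5*sqrt(6)/3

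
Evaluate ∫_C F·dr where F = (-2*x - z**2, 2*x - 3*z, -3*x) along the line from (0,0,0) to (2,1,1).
-43/6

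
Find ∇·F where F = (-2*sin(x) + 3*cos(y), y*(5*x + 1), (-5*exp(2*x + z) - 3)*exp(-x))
5*x - 5*exp(x + z) - 2*cos(x) + 1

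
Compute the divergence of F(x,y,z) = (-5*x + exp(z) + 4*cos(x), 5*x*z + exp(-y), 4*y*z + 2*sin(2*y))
4*y - 4*sin(x) - 5 - exp(-y)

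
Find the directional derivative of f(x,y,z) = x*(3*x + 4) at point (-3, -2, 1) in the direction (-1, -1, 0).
7*sqrt(2)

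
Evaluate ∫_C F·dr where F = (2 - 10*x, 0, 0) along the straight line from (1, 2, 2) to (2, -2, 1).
-13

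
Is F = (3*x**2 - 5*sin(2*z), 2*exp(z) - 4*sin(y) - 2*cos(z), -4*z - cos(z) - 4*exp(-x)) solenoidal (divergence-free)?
No, ∇·F = 6*x + sin(z) - 4*cos(y) - 4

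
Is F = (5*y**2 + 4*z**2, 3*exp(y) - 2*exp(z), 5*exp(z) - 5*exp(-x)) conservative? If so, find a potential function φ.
No, ∇×F = (2*exp(z), 8*z - 5*exp(-x), -10*y) ≠ 0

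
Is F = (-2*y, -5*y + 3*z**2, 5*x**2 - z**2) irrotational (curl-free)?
No, ∇×F = (-6*z, -10*x, 2)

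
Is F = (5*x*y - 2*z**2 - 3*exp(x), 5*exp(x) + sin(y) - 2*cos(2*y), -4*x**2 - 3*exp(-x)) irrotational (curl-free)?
No, ∇×F = (0, 8*x - 4*z - 3*exp(-x), -5*x + 5*exp(x))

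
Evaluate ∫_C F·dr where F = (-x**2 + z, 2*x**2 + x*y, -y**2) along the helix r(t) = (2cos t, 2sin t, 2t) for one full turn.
0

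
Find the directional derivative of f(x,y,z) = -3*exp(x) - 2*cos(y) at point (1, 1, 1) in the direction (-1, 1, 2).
sqrt(6)*(sin(1)/3 + E/2)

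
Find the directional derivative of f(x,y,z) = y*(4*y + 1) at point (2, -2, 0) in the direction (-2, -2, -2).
5*sqrt(3)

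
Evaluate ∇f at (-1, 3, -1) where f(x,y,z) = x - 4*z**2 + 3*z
(1, 0, 11)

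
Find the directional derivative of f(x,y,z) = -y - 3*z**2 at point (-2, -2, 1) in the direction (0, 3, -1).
3*sqrt(10)/10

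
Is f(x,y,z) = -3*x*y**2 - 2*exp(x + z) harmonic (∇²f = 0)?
No, ∇²f = -6*x - 4*exp(x + z)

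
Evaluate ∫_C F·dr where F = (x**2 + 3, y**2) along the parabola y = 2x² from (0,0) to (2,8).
538/3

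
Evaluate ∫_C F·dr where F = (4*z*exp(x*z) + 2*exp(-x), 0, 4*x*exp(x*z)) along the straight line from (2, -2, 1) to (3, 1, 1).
2*(-1 + E - 2*(1 - E)*exp(5))*exp(-3)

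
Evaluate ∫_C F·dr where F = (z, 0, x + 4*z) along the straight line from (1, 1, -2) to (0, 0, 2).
2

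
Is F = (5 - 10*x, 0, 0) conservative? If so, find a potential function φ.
Yes, F is conservative. φ = 5*x*(1 - x)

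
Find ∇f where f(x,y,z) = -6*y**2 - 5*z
(0, -12*y, -5)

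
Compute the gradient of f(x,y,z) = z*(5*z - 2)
(0, 0, 10*z - 2)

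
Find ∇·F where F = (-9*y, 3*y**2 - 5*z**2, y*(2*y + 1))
6*y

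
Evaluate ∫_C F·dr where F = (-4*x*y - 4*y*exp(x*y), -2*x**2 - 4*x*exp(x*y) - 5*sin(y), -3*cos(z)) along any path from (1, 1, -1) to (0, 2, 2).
-3*sin(2) - 5*cos(1) - 3*sin(1) + 5*cos(2) - 2 + 4*E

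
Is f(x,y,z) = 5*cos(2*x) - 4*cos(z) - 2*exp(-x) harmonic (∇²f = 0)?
No, ∇²f = -20*cos(2*x) + 4*cos(z) - 2*exp(-x)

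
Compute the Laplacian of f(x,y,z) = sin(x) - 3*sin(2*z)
-sin(x) + 12*sin(2*z)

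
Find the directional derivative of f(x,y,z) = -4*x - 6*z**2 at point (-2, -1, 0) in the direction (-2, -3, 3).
4*sqrt(22)/11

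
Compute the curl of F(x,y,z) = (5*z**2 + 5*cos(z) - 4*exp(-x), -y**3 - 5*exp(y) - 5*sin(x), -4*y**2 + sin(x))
(-8*y, 10*z - 5*sin(z) - cos(x), -5*cos(x))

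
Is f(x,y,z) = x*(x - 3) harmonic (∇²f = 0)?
No, ∇²f = 2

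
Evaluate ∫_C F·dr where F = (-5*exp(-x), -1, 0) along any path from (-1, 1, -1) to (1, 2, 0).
-10*sinh(1) - 1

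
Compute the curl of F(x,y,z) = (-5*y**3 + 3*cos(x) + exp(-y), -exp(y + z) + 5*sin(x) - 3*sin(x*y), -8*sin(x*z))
(exp(y + z), 8*z*cos(x*z), 15*y**2 - 3*y*cos(x*y) + 5*cos(x) + exp(-y))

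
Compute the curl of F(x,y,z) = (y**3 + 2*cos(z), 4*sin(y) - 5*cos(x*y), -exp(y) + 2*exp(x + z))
(-exp(y), -2*exp(x + z) - 2*sin(z), y*(-3*y + 5*sin(x*y)))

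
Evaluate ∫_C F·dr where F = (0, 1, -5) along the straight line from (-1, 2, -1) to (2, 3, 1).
-9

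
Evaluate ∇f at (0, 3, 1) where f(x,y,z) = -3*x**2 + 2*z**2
(0, 0, 4)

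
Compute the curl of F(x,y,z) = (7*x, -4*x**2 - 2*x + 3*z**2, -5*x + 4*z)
(-6*z, 5, -8*x - 2)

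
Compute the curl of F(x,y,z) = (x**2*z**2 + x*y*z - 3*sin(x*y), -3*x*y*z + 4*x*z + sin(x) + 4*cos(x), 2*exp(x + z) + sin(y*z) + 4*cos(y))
(3*x*y - 4*x + z*cos(y*z) - 4*sin(y), 2*x**2*z + x*y - 2*exp(x + z), -x*z + 3*x*cos(x*y) - 3*y*z + 4*z - 4*sin(x) + cos(x))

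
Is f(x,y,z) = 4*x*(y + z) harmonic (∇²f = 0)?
Yes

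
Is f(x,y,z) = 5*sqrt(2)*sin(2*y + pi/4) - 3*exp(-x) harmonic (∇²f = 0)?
No, ∇²f = -20*sqrt(2)*sin(2*y + pi/4) - 3*exp(-x)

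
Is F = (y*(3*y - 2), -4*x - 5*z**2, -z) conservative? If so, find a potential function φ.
No, ∇×F = (10*z, 0, -6*y - 2) ≠ 0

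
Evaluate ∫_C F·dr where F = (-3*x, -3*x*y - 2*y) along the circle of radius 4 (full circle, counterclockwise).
0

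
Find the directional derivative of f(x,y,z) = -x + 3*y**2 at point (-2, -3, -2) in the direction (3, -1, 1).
15*sqrt(11)/11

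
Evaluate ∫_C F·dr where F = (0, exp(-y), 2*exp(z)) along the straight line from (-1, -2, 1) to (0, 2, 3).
(-1 + (-2 + E + 2*exp(2))*exp(3))*exp(-2)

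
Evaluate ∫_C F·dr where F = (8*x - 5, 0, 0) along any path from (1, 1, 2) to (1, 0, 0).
0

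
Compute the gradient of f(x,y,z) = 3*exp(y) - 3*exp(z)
(0, 3*exp(y), -3*exp(z))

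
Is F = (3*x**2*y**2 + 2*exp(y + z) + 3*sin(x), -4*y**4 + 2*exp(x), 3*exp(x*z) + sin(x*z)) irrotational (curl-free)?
No, ∇×F = (0, -3*z*exp(x*z) - z*cos(x*z) + 2*exp(y + z), -6*x**2*y + 2*exp(x) - 2*exp(y + z))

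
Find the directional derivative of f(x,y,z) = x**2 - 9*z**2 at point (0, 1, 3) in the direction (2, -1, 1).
-9*sqrt(6)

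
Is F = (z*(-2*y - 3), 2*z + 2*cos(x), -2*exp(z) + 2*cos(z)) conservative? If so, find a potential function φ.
No, ∇×F = (-2, -2*y - 3, 2*z - 2*sin(x)) ≠ 0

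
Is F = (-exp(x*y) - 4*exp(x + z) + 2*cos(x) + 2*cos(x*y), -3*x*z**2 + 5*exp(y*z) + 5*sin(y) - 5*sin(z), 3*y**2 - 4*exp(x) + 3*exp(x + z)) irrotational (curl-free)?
No, ∇×F = (6*x*z - 5*y*exp(y*z) + 6*y + 5*cos(z), (4 - 7*exp(z))*exp(x), x*exp(x*y) + 2*x*sin(x*y) - 3*z**2)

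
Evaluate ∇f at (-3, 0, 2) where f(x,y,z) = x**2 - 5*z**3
(-6, 0, -60)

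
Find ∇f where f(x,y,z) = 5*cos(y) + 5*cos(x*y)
(-5*y*sin(x*y), -5*x*sin(x*y) - 5*sin(y), 0)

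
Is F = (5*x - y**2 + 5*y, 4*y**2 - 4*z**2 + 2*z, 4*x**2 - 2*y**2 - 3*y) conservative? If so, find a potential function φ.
No, ∇×F = (-4*y + 8*z - 5, -8*x, 2*y - 5) ≠ 0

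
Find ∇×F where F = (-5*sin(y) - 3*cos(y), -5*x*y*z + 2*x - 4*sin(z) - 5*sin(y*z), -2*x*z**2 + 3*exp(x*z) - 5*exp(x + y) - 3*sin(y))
(5*x*y + 5*y*cos(y*z) - 5*exp(x + y) - 3*cos(y) + 4*cos(z), 2*z**2 - 3*z*exp(x*z) + 5*exp(x + y), -5*y*z - 3*sin(y) + 5*cos(y) + 2)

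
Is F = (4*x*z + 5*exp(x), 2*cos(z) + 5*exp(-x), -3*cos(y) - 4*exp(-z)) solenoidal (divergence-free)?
No, ∇·F = 4*z + 5*exp(x) + 4*exp(-z)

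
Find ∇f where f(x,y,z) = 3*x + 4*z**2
(3, 0, 8*z)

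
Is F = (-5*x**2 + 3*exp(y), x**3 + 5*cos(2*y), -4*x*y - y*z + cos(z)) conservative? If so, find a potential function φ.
No, ∇×F = (-4*x - z, 4*y, 3*x**2 - 3*exp(y)) ≠ 0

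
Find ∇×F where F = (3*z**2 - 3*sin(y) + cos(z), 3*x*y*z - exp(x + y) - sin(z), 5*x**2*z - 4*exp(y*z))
(-3*x*y - 4*z*exp(y*z) + cos(z), -10*x*z + 6*z - sin(z), 3*y*z - exp(x + y) + 3*cos(y))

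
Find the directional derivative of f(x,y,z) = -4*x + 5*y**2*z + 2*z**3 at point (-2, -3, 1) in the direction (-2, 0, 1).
59*sqrt(5)/5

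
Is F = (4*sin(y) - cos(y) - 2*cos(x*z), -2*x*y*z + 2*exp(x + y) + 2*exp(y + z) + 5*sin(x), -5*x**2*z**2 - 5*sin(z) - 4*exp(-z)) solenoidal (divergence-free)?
No, ∇·F = ((-10*x**2*z - 2*x*z + 2*z*sin(x*z) + 2*exp(x + y) + 2*exp(y + z) - 5*cos(z))*exp(z) + 4)*exp(-z)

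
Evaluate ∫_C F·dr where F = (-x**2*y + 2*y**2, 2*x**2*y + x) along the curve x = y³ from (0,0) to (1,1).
7/5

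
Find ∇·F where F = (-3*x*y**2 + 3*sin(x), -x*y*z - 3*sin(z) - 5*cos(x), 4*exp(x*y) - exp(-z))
-x*z - 3*y**2 + 3*cos(x) + exp(-z)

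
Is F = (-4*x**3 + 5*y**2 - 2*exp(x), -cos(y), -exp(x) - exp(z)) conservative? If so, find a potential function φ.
No, ∇×F = (0, exp(x), -10*y) ≠ 0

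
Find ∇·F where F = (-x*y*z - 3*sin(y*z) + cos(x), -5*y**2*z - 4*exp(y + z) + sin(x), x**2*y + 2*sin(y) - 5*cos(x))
-11*y*z - 4*exp(y + z) - sin(x)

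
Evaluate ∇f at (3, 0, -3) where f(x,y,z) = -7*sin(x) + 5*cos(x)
(-5*sin(3) - 7*cos(3), 0, 0)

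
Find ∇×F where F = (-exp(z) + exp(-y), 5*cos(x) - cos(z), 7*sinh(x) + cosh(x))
(-sin(z), -exp(z) - sinh(x) - 7*cosh(x), -5*sin(x) + exp(-y))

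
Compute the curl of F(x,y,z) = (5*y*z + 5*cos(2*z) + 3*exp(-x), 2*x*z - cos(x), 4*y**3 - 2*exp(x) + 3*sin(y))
(-2*x + 12*y**2 + 3*cos(y), 5*y + 2*exp(x) - 10*sin(2*z), -3*z + sin(x))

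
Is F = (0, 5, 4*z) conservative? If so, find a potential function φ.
Yes, F is conservative. φ = 5*y + 2*z**2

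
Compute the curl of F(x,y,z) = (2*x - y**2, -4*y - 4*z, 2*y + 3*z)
(6, 0, 2*y)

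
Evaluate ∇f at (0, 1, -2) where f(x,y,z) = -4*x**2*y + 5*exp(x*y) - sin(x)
(4, 0, 0)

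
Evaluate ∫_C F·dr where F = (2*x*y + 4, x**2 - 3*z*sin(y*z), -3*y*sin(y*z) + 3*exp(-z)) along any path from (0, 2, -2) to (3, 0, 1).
-3*exp(-1) - 3*cos(4) + 15 + 3*exp(2)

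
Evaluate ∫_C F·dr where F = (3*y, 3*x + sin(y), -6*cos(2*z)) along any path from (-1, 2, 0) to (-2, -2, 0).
18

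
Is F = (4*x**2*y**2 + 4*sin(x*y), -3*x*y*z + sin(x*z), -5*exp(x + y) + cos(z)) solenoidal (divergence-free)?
No, ∇·F = 8*x*y**2 - 3*x*z + 4*y*cos(x*y) - sin(z)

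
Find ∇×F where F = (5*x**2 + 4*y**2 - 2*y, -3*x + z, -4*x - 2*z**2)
(-1, 4, -8*y - 1)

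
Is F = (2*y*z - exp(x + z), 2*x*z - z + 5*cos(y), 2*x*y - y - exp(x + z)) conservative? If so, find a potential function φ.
Yes, F is conservative. φ = 2*x*y*z - y*z - exp(x + z) + 5*sin(y)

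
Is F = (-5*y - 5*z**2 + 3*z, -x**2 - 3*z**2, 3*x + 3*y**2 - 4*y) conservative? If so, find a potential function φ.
No, ∇×F = (6*y + 6*z - 4, -10*z, 5 - 2*x) ≠ 0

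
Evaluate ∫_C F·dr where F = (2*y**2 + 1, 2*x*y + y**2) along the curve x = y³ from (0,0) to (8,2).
928/15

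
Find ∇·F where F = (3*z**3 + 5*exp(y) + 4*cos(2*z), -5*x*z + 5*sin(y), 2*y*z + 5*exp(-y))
2*y + 5*cos(y)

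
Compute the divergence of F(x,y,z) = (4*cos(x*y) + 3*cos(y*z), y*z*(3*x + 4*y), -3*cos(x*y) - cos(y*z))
3*x*z + 8*y*z - 4*y*sin(x*y) + y*sin(y*z)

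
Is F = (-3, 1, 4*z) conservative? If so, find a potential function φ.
Yes, F is conservative. φ = -3*x + y + 2*z**2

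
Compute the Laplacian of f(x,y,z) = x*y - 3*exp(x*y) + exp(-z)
(-3*(x**2 + y**2)*exp(x*y + z) + 1)*exp(-z)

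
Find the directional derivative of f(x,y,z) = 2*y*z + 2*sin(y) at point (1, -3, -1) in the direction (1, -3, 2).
-3*sqrt(14)*(cos(3) + 1)/7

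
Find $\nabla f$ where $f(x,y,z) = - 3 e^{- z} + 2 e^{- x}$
(-2*exp(-x), 0, 3*exp(-z))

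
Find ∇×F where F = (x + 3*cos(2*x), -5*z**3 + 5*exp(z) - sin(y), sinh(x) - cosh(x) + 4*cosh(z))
(15*z**2 - 5*exp(z), sinh(x) - cosh(x), 0)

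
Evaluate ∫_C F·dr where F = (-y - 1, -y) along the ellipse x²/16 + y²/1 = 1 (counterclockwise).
4*pi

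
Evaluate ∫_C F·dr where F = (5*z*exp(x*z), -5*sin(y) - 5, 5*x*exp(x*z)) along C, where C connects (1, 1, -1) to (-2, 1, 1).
5*(1 - E)*exp(-2)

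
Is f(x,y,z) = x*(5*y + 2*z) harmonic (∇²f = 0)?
Yes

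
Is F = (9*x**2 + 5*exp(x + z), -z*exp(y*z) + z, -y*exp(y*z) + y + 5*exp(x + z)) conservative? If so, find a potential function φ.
Yes, F is conservative. φ = 3*x**3 + y*z - exp(y*z) + 5*exp(x + z)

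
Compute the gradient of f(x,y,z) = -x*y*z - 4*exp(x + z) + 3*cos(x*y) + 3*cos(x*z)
(-y*z - 3*y*sin(x*y) - 3*z*sin(x*z) - 4*exp(x + z), -x*(z + 3*sin(x*y)), -x*y - 3*x*sin(x*z) - 4*exp(x + z))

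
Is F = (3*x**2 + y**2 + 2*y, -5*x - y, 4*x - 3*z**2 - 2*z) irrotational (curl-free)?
No, ∇×F = (0, -4, -2*y - 7)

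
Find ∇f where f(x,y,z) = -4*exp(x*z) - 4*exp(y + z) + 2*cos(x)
(-4*z*exp(x*z) - 2*sin(x), -4*exp(y + z), -4*x*exp(x*z) - 4*exp(y + z))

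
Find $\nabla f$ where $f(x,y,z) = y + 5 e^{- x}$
(-5*exp(-x), 1, 0)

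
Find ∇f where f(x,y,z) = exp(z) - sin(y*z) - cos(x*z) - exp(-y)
(z*sin(x*z), -z*cos(y*z) + exp(-y), x*sin(x*z) - y*cos(y*z) + exp(z))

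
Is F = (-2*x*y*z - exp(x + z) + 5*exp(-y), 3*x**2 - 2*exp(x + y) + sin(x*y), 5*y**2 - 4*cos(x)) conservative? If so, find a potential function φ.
No, ∇×F = (10*y, -2*x*y - exp(x + z) - 4*sin(x), 2*x*z + 6*x + y*cos(x*y) - 2*exp(x + y) + 5*exp(-y)) ≠ 0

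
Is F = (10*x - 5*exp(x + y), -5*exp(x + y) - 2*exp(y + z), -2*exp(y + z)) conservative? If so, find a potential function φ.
Yes, F is conservative. φ = 5*x**2 - 5*exp(x + y) - 2*exp(y + z)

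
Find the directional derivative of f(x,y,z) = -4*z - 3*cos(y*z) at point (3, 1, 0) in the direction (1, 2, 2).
-8/3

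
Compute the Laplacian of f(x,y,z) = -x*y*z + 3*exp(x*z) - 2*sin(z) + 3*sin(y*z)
3*x**2*exp(x*z) - 3*y**2*sin(y*z) + 3*z**2*exp(x*z) - 3*z**2*sin(y*z) + 2*sin(z)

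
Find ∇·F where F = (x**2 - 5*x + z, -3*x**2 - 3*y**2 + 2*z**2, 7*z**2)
2*x - 6*y + 14*z - 5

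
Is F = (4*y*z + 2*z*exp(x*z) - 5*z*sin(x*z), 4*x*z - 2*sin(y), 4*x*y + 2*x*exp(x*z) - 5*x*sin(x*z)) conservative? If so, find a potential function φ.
Yes, F is conservative. φ = 4*x*y*z + 2*exp(x*z) + 2*cos(y) + 5*cos(x*z)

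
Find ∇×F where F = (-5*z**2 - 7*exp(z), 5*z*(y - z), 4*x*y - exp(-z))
(4*x - 5*y + 10*z, -4*y - 10*z - 7*exp(z), 0)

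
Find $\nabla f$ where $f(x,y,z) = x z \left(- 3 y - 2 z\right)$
(-z*(3*y + 2*z), -3*x*z, x*(-3*y - 4*z))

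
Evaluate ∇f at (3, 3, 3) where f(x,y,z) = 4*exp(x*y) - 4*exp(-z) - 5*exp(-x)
((5 + 12*exp(12))*exp(-3), 12*exp(9), 4*exp(-3))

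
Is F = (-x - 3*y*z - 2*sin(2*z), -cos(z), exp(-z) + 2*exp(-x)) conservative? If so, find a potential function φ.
No, ∇×F = (-sin(z), -3*y - 4*cos(2*z) + 2*exp(-x), 3*z) ≠ 0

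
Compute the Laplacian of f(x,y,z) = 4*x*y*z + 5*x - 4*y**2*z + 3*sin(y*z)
-3*y**2*sin(y*z) - 3*z**2*sin(y*z) - 8*z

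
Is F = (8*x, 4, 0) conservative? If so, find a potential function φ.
Yes, F is conservative. φ = 4*x**2 + 4*y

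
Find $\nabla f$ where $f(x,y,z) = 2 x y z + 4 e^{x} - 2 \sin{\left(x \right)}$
(2*y*z + 4*exp(x) - 2*cos(x), 2*x*z, 2*x*y)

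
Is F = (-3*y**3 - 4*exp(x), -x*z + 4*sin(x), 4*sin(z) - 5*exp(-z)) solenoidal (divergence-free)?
No, ∇·F = -4*exp(x) + 4*cos(z) + 5*exp(-z)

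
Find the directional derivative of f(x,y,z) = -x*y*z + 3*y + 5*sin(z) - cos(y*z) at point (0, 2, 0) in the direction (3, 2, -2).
-4*sqrt(17)/17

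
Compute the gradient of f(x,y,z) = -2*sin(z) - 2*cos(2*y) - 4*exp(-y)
(0, 4*sin(2*y) + 4*exp(-y), -2*cos(z))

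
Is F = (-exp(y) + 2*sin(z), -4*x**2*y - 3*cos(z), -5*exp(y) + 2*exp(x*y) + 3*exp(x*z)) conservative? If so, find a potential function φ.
No, ∇×F = (2*x*exp(x*y) - 5*exp(y) - 3*sin(z), -2*y*exp(x*y) - 3*z*exp(x*z) + 2*cos(z), -8*x*y + exp(y)) ≠ 0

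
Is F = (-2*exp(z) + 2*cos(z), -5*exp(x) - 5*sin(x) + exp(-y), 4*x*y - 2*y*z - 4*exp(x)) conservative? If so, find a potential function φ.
No, ∇×F = (4*x - 2*z, -4*y + 4*exp(x) - 2*exp(z) - 2*sin(z), -5*exp(x) - 5*cos(x)) ≠ 0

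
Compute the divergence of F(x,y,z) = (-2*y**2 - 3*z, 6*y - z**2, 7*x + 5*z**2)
10*z + 6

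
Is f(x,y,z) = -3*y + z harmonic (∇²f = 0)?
Yes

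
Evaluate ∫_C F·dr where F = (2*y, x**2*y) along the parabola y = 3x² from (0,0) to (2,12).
208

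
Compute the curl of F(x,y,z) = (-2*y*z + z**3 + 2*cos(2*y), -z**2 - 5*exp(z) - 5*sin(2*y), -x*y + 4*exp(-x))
(-x + 2*z + 5*exp(z), -y + 3*z**2 + 4*exp(-x), 2*z + 4*sin(2*y))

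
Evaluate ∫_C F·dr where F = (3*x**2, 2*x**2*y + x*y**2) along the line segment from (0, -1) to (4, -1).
64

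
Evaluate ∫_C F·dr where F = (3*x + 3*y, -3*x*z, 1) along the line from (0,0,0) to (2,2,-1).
15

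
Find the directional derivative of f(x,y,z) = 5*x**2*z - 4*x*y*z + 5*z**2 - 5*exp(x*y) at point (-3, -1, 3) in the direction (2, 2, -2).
sqrt(3)*(-35 + 20*exp(3)/3)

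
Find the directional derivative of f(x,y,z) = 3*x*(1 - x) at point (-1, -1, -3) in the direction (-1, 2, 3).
-9*sqrt(14)/14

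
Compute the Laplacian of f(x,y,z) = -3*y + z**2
2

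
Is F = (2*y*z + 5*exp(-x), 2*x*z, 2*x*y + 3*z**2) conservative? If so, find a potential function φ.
Yes, F is conservative. φ = 2*x*y*z + z**3 - 5*exp(-x)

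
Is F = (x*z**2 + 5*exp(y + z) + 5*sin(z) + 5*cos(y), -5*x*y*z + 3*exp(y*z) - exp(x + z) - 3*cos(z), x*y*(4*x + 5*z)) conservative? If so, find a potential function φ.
No, ∇×F = (5*x*y + x*(4*x + 5*z) - 3*y*exp(y*z) + exp(x + z) - 3*sin(z), -8*x*y + 2*x*z - 5*y*z + 5*exp(y + z) + 5*cos(z), -5*y*z - exp(x + z) - 5*exp(y + z) + 5*sin(y)) ≠ 0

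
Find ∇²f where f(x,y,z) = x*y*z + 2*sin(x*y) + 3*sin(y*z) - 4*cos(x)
-2*x**2*sin(x*y) - 2*y**2*sin(x*y) - 3*y**2*sin(y*z) - 3*z**2*sin(y*z) + 4*cos(x)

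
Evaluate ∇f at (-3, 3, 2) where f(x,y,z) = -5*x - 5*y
(-5, -5, 0)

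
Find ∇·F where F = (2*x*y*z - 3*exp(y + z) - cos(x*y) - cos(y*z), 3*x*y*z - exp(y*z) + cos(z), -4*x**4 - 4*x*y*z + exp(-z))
-4*x*y + 3*x*z + 2*y*z + y*sin(x*y) - z*exp(y*z) - exp(-z)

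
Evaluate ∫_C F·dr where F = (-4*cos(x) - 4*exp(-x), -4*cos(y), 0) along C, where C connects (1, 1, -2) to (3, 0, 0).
-4*exp(-1) - 4*sin(3) + 4*exp(-3) + 8*sin(1)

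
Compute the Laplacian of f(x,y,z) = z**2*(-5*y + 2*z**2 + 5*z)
-10*y + 24*z**2 + 30*z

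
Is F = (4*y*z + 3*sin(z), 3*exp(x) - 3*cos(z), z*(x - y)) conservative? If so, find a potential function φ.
No, ∇×F = (-z - 3*sin(z), 4*y - z + 3*cos(z), -4*z + 3*exp(x)) ≠ 0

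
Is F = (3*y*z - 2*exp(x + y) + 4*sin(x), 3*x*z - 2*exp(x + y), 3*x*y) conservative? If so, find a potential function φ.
Yes, F is conservative. φ = 3*x*y*z - 2*exp(x + y) - 4*cos(x)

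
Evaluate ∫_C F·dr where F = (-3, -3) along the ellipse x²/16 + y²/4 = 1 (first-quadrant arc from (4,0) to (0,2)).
6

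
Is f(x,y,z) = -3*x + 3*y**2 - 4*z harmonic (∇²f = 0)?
No, ∇²f = 6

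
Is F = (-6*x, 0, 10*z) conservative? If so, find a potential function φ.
Yes, F is conservative. φ = -3*x**2 + 5*z**2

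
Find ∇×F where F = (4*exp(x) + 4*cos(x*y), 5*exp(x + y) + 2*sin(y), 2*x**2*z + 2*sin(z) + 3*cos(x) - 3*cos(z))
(0, -4*x*z + 3*sin(x), 4*x*sin(x*y) + 5*exp(x + y))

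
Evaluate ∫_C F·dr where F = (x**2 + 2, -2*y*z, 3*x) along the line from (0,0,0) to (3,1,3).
53/2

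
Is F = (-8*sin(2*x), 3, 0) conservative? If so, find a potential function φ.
Yes, F is conservative. φ = 3*y + 4*cos(2*x)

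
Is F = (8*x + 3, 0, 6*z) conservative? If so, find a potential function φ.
Yes, F is conservative. φ = 4*x**2 + 3*x + 3*z**2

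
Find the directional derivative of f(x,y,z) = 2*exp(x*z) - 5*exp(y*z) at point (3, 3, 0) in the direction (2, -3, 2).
-18*sqrt(17)/17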